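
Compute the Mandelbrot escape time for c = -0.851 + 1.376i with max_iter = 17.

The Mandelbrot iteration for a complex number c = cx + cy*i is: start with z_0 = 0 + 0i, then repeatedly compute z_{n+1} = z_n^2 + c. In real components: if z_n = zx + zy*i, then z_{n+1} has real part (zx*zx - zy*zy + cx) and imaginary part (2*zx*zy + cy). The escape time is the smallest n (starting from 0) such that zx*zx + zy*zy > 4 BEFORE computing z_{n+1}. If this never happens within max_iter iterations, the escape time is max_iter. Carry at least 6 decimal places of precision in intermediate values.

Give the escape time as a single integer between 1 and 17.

z_0 = 0 + 0i, c = -0.8510 + 1.3760i
Iter 1: z = -0.8510 + 1.3760i, |z|^2 = 2.6176
Iter 2: z = -2.0202 + -0.9660i, |z|^2 = 5.0142
Escaped at iteration 2

Answer: 2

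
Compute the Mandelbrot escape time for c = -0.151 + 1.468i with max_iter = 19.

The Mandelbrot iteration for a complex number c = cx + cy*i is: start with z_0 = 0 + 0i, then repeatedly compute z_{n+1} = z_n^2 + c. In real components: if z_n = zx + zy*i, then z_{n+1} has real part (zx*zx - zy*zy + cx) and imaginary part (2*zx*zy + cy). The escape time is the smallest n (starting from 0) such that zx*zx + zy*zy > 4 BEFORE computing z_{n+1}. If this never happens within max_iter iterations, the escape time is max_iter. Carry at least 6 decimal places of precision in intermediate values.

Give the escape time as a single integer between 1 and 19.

z_0 = 0 + 0i, c = -0.1510 + 1.4680i
Iter 1: z = -0.1510 + 1.4680i, |z|^2 = 2.1778
Iter 2: z = -2.2832 + 1.0247i, |z|^2 = 6.2630
Escaped at iteration 2

Answer: 2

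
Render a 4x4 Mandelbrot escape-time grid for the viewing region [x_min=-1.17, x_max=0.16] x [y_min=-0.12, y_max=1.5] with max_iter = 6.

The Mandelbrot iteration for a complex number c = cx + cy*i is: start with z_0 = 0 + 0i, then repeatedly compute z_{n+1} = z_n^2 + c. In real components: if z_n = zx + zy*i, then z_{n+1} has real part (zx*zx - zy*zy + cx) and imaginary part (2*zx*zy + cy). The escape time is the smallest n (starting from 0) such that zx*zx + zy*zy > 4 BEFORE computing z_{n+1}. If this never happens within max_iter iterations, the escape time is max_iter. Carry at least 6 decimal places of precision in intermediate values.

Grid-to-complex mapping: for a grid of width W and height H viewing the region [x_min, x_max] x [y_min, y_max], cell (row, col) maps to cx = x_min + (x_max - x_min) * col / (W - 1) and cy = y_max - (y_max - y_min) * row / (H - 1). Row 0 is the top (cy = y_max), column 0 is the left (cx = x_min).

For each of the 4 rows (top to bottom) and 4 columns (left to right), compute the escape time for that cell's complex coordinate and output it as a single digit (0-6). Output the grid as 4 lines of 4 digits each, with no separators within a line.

Answer: 2222
3454
6666
6666

Derivation:
(row=0, col=0): c = -1.1700 + 1.5000i → escape time 2
(row=0, col=1): c = -0.7267 + 1.5000i → escape time 2
(row=0, col=2): c = -0.2833 + 1.5000i → escape time 2
(row=0, col=3): c = 0.1600 + 1.5000i → escape time 2
(row=1, col=0): c = -1.1700 + 0.9600i → escape time 3
(row=1, col=1): c = -0.7267 + 0.9600i → escape time 4
(row=1, col=2): c = -0.2833 + 0.9600i → escape time 5
(row=1, col=3): c = 0.1600 + 0.9600i → escape time 4
(row=2, col=0): c = -1.1700 + 0.4200i → escape time 6
(row=2, col=1): c = -0.7267 + 0.4200i → escape time 6
(row=2, col=2): c = -0.2833 + 0.4200i → escape time 6
(row=2, col=3): c = 0.1600 + 0.4200i → escape time 6
(row=3, col=0): c = -1.1700 + -0.1200i → escape time 6
(row=3, col=1): c = -0.7267 + -0.1200i → escape time 6
(row=3, col=2): c = -0.2833 + -0.1200i → escape time 6
(row=3, col=3): c = 0.1600 + -0.1200i → escape time 6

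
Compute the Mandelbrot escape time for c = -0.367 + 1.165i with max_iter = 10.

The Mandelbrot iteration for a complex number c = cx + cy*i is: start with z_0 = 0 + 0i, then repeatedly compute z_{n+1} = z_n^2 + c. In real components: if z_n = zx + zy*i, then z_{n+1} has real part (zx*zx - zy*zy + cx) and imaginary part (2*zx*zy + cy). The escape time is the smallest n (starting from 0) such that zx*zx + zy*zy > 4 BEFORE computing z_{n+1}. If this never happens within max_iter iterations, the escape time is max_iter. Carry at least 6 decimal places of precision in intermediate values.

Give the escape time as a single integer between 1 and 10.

z_0 = 0 + 0i, c = -0.3670 + 1.1650i
Iter 1: z = -0.3670 + 1.1650i, |z|^2 = 1.4919
Iter 2: z = -1.5895 + 0.3099i, |z|^2 = 2.6227
Iter 3: z = 2.0636 + 0.1798i, |z|^2 = 4.2908
Escaped at iteration 3

Answer: 3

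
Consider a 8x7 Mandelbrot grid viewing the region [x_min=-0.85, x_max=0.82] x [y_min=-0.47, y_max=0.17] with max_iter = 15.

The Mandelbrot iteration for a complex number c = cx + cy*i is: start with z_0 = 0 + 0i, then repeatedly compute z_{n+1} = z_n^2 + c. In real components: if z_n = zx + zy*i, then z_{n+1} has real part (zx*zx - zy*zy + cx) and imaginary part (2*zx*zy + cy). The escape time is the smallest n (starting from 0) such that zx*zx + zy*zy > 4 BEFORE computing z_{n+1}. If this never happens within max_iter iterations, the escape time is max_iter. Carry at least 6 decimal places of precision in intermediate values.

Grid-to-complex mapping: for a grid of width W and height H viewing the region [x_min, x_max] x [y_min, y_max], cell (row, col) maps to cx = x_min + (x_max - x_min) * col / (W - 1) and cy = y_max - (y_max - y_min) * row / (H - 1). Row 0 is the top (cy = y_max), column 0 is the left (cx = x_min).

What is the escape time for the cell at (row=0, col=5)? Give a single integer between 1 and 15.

Answer: 15

Derivation:
z_0 = 0 + 0i, c = 0.3429 + 0.1700i
Iter 1: z = 0.3429 + 0.1700i, |z|^2 = 0.1465
Iter 2: z = 0.4315 + 0.2866i, |z|^2 = 0.2683
Iter 3: z = 0.4469 + 0.4173i, |z|^2 = 0.3739
Iter 4: z = 0.3685 + 0.5430i, |z|^2 = 0.4306
Iter 5: z = 0.1837 + 0.5702i, |z|^2 = 0.3588
Iter 6: z = 0.0515 + 0.3795i, |z|^2 = 0.1467
Iter 7: z = 0.2015 + 0.2091i, |z|^2 = 0.0843
Iter 8: z = 0.3397 + 0.2543i, |z|^2 = 0.1801
Iter 9: z = 0.3936 + 0.3428i, |z|^2 = 0.2724
Iter 10: z = 0.3803 + 0.4398i, |z|^2 = 0.3381
Iter 11: z = 0.2940 + 0.5045i, |z|^2 = 0.3410
Iter 12: z = 0.1748 + 0.4667i, |z|^2 = 0.2484
Iter 13: z = 0.1556 + 0.3331i, |z|^2 = 0.1352
Iter 14: z = 0.2561 + 0.2737i, |z|^2 = 0.1405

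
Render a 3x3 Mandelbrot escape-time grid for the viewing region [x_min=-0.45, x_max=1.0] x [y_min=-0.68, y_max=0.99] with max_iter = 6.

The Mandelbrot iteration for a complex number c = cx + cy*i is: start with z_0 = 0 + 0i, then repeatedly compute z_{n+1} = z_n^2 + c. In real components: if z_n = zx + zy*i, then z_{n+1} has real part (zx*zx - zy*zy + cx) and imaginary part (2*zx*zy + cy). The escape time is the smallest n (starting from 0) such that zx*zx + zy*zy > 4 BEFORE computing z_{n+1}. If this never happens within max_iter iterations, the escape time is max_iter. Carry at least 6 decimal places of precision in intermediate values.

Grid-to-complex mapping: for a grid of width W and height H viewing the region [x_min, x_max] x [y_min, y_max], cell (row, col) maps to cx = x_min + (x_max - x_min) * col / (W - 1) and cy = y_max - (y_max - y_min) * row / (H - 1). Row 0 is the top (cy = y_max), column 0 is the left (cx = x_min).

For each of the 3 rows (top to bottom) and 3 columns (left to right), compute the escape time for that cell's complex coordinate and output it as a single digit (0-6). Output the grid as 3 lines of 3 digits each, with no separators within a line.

(row=0, col=0): c = -0.4500 + 0.9900i → escape time 4
(row=0, col=1): c = 0.2750 + 0.9900i → escape time 4
(row=0, col=2): c = 1.0000 + 0.9900i → escape time 2
(row=1, col=0): c = -0.4500 + 0.1550i → escape time 6
(row=1, col=1): c = 0.2750 + 0.1550i → escape time 6
(row=1, col=2): c = 1.0000 + 0.1550i → escape time 2
(row=2, col=0): c = -0.4500 + -0.6800i → escape time 6
(row=2, col=1): c = 0.2750 + -0.6800i → escape time 6
(row=2, col=2): c = 1.0000 + -0.6800i → escape time 2

Answer: 442
662
662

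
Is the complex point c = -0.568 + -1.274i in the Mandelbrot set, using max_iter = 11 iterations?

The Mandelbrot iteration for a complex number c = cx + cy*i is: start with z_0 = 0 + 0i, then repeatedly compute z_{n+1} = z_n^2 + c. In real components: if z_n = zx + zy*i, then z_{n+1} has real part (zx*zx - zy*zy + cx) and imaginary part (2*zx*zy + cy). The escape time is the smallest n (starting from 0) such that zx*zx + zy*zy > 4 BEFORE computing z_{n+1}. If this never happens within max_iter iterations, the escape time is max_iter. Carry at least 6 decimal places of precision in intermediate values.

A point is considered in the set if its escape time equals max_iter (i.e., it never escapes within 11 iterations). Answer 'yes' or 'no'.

z_0 = 0 + 0i, c = -0.5680 + -1.2740i
Iter 1: z = -0.5680 + -1.2740i, |z|^2 = 1.9457
Iter 2: z = -1.8685 + 0.1733i, |z|^2 = 3.5211
Iter 3: z = 2.8931 + -1.9215i, |z|^2 = 12.0620
Escaped at iteration 3

Answer: no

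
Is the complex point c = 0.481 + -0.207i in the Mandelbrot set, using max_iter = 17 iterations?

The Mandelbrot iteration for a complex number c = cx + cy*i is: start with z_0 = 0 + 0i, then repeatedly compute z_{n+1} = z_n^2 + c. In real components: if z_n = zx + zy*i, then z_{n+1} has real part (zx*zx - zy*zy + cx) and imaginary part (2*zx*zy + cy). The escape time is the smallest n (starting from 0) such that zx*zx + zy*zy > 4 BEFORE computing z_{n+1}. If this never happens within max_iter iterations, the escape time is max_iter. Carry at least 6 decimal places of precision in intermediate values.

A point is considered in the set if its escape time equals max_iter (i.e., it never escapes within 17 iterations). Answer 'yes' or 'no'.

z_0 = 0 + 0i, c = 0.4810 + -0.2070i
Iter 1: z = 0.4810 + -0.2070i, |z|^2 = 0.2742
Iter 2: z = 0.6695 + -0.4061i, |z|^2 = 0.6132
Iter 3: z = 0.7643 + -0.7508i, |z|^2 = 1.1479
Iter 4: z = 0.5014 + -1.3547i, |z|^2 = 2.0867
Iter 5: z = -1.1028 + -1.5656i, |z|^2 = 3.6672
Iter 6: z = -0.7538 + 3.2461i, |z|^2 = 11.1051
Escaped at iteration 6

Answer: no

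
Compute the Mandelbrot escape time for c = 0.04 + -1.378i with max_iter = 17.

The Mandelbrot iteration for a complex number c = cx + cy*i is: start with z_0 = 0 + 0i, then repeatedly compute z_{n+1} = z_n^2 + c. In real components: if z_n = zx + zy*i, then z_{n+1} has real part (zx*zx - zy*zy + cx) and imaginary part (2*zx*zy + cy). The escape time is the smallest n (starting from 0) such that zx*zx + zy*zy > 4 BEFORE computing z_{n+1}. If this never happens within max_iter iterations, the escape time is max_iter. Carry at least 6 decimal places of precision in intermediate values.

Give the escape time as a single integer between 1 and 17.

Answer: 2

Derivation:
z_0 = 0 + 0i, c = 0.0400 + -1.3780i
Iter 1: z = 0.0400 + -1.3780i, |z|^2 = 1.9005
Iter 2: z = -1.8573 + -1.4882i, |z|^2 = 5.6644
Escaped at iteration 2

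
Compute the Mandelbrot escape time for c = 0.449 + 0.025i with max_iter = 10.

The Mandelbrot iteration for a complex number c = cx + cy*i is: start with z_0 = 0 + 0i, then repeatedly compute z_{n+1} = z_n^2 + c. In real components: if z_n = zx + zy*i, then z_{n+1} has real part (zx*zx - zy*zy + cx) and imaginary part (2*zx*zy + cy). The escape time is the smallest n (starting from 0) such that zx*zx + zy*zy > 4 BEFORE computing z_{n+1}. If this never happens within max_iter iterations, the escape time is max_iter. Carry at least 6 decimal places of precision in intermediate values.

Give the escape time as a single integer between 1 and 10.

Answer: 6

Derivation:
z_0 = 0 + 0i, c = 0.4490 + 0.0250i
Iter 1: z = 0.4490 + 0.0250i, |z|^2 = 0.2022
Iter 2: z = 0.6500 + 0.0475i, |z|^2 = 0.4247
Iter 3: z = 0.8692 + 0.0867i, |z|^2 = 0.7631
Iter 4: z = 1.1970 + 0.1757i, |z|^2 = 1.4637
Iter 5: z = 1.8510 + 0.4456i, |z|^2 = 3.6248
Iter 6: z = 3.6766 + 1.6747i, |z|^2 = 16.3221
Escaped at iteration 6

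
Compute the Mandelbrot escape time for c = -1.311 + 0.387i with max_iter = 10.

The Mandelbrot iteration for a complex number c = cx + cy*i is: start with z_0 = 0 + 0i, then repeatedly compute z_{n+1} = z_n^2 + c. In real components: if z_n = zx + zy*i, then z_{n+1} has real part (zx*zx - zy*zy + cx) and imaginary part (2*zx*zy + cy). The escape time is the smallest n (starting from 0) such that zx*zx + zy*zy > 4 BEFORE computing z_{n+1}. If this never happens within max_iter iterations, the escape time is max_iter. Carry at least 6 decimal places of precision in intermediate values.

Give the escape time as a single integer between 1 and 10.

z_0 = 0 + 0i, c = -1.3110 + 0.3870i
Iter 1: z = -1.3110 + 0.3870i, |z|^2 = 1.8685
Iter 2: z = 0.2580 + -0.6277i, |z|^2 = 0.4606
Iter 3: z = -1.6385 + 0.0632i, |z|^2 = 2.6886
Iter 4: z = 1.3696 + 0.1800i, |z|^2 = 1.9083
Iter 5: z = 0.5325 + 0.8801i, |z|^2 = 1.0582
Iter 6: z = -1.8021 + 1.3244i, |z|^2 = 5.0015
Escaped at iteration 6

Answer: 6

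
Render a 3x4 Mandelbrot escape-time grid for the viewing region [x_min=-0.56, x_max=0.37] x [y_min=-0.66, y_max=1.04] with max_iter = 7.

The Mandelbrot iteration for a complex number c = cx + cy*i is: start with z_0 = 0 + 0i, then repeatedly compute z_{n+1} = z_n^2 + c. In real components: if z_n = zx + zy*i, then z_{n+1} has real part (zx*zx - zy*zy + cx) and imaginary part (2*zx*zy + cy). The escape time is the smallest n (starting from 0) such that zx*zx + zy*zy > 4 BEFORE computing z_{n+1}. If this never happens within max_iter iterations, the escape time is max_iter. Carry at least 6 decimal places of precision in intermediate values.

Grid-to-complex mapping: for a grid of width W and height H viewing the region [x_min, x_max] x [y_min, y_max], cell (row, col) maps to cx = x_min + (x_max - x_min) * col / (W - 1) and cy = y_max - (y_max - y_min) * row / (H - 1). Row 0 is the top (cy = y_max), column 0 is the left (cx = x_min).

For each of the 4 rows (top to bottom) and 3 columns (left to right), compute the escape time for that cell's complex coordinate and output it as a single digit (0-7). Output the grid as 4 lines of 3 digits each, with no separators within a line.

(row=0, col=0): c = -0.5600 + 1.0400i → escape time 4
(row=0, col=1): c = -0.0950 + 1.0400i → escape time 6
(row=0, col=2): c = 0.3700 + 1.0400i → escape time 3
(row=1, col=0): c = -0.5600 + 0.4733i → escape time 7
(row=1, col=1): c = -0.0950 + 0.4733i → escape time 7
(row=1, col=2): c = 0.3700 + 0.4733i → escape time 7
(row=2, col=0): c = -0.5600 + -0.0933i → escape time 7
(row=2, col=1): c = -0.0950 + -0.0933i → escape time 7
(row=2, col=2): c = 0.3700 + -0.0933i → escape time 7
(row=3, col=0): c = -0.5600 + -0.6600i → escape time 7
(row=3, col=1): c = -0.0950 + -0.6600i → escape time 7
(row=3, col=2): c = 0.3700 + -0.6600i → escape time 7

Answer: 463
777
777
777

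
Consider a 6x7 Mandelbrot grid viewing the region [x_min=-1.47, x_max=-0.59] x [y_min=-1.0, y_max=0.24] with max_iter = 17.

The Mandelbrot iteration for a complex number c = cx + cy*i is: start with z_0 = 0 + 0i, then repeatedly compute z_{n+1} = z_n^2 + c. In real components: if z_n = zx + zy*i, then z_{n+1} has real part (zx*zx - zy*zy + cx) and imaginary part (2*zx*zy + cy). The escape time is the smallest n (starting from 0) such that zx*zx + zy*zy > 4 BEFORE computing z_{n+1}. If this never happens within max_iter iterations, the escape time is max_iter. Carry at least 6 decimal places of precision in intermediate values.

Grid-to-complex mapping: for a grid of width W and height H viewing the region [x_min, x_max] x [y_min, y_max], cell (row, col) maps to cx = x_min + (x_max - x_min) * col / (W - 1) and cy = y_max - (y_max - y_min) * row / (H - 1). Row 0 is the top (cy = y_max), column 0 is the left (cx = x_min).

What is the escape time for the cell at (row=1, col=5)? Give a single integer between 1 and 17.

z_0 = 0 + 0i, c = -0.5900 + 0.0333i
Iter 1: z = -0.5900 + 0.0333i, |z|^2 = 0.3492
Iter 2: z = -0.2430 + -0.0060i, |z|^2 = 0.0591
Iter 3: z = -0.5310 + 0.0362i, |z|^2 = 0.2833
Iter 4: z = -0.3094 + -0.0052i, |z|^2 = 0.0957
Iter 5: z = -0.4943 + 0.0365i, |z|^2 = 0.2457
Iter 6: z = -0.3470 + -0.0028i, |z|^2 = 0.1204
Iter 7: z = -0.4696 + 0.0353i, |z|^2 = 0.2218
Iter 8: z = -0.3707 + 0.0002i, |z|^2 = 0.1374
Iter 9: z = -0.4526 + 0.0332i, |z|^2 = 0.2059
Iter 10: z = -0.3863 + 0.0033i, |z|^2 = 0.1492
Iter 11: z = -0.4408 + 0.0308i, |z|^2 = 0.1953
Iter 12: z = -0.3966 + 0.0062i, |z|^2 = 0.1574
Iter 13: z = -0.4327 + 0.0284i, |z|^2 = 0.1880
Iter 14: z = -0.4036 + 0.0087i, |z|^2 = 0.1629
Iter 15: z = -0.4272 + 0.0263i, |z|^2 = 0.1832
Iter 16: z = -0.4082 + 0.0109i, |z|^2 = 0.1667

Answer: 17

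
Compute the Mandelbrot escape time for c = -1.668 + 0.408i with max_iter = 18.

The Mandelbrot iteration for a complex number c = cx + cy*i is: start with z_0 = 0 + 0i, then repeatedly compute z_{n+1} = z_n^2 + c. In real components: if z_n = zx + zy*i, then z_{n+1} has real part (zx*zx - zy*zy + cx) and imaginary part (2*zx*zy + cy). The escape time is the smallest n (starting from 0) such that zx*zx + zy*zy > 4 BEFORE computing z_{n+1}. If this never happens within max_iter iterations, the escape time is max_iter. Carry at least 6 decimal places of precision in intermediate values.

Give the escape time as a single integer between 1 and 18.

Answer: 3

Derivation:
z_0 = 0 + 0i, c = -1.6680 + 0.4080i
Iter 1: z = -1.6680 + 0.4080i, |z|^2 = 2.9487
Iter 2: z = 0.9478 + -0.9531i, |z|^2 = 1.8066
Iter 3: z = -1.6781 + -1.3986i, |z|^2 = 4.7722
Escaped at iteration 3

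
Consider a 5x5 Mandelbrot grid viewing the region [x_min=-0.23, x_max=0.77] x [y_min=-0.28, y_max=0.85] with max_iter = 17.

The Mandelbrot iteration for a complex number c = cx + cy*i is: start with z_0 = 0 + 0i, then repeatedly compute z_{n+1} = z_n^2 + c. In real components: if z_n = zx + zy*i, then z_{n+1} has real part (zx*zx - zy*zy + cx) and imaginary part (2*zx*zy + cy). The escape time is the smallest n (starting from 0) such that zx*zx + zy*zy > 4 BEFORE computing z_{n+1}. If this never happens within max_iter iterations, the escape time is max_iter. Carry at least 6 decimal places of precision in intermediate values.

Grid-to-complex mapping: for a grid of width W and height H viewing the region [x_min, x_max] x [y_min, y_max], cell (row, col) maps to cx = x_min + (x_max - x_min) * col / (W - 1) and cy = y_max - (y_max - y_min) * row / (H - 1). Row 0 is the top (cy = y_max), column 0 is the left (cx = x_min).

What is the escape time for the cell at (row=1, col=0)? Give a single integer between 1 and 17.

z_0 = 0 + 0i, c = -0.2300 + 0.5675i
Iter 1: z = -0.2300 + 0.5675i, |z|^2 = 0.3750
Iter 2: z = -0.4992 + 0.3065i, |z|^2 = 0.3431
Iter 3: z = -0.0748 + 0.2616i, |z|^2 = 0.0740
Iter 4: z = -0.2928 + 0.5284i, |z|^2 = 0.3649
Iter 5: z = -0.4235 + 0.2580i, |z|^2 = 0.2459
Iter 6: z = -0.1173 + 0.3490i, |z|^2 = 0.1355
Iter 7: z = -0.3380 + 0.4857i, |z|^2 = 0.3501
Iter 8: z = -0.3516 + 0.2392i, |z|^2 = 0.1808
Iter 9: z = -0.1636 + 0.3993i, |z|^2 = 0.1862
Iter 10: z = -0.3627 + 0.4369i, |z|^2 = 0.3224
Iter 11: z = -0.2893 + 0.2506i, |z|^2 = 0.1465
Iter 12: z = -0.2091 + 0.4225i, |z|^2 = 0.2222
Iter 13: z = -0.3648 + 0.3908i, |z|^2 = 0.2858
Iter 14: z = -0.2497 + 0.2824i, |z|^2 = 0.1421
Iter 15: z = -0.2474 + 0.4265i, |z|^2 = 0.2431
Iter 16: z = -0.3507 + 0.3565i, |z|^2 = 0.2500

Answer: 17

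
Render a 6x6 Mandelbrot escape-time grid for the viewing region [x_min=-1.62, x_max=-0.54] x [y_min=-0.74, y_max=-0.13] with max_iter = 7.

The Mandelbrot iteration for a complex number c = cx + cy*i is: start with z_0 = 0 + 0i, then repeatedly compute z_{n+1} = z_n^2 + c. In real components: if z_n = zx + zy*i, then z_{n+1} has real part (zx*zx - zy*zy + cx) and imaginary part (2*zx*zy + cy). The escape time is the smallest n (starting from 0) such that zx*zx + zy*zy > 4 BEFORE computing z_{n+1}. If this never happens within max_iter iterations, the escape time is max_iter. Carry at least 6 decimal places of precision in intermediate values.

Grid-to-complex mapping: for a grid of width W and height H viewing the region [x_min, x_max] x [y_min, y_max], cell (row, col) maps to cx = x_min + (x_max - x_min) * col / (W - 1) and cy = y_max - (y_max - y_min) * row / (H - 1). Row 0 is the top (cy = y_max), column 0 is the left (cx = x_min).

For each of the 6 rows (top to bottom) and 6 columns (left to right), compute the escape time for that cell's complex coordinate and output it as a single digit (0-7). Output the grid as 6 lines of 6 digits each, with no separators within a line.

Answer: 677777
457777
457777
335567
333457
333446

Derivation:
(row=0, col=0): c = -1.6200 + -0.1300i → escape time 6
(row=0, col=1): c = -1.4040 + -0.1300i → escape time 7
(row=0, col=2): c = -1.1880 + -0.1300i → escape time 7
(row=0, col=3): c = -0.9720 + -0.1300i → escape time 7
(row=0, col=4): c = -0.7560 + -0.1300i → escape time 7
(row=0, col=5): c = -0.5400 + -0.1300i → escape time 7
(row=1, col=0): c = -1.6200 + -0.2520i → escape time 4
(row=1, col=1): c = -1.4040 + -0.2520i → escape time 5
(row=1, col=2): c = -1.1880 + -0.2520i → escape time 7
(row=1, col=3): c = -0.9720 + -0.2520i → escape time 7
(row=1, col=4): c = -0.7560 + -0.2520i → escape time 7
(row=1, col=5): c = -0.5400 + -0.2520i → escape time 7
(row=2, col=0): c = -1.6200 + -0.3740i → escape time 4
(row=2, col=1): c = -1.4040 + -0.3740i → escape time 5
(row=2, col=2): c = -1.1880 + -0.3740i → escape time 7
(row=2, col=3): c = -0.9720 + -0.3740i → escape time 7
(row=2, col=4): c = -0.7560 + -0.3740i → escape time 7
(row=2, col=5): c = -0.5400 + -0.3740i → escape time 7
(row=3, col=0): c = -1.6200 + -0.4960i → escape time 3
(row=3, col=1): c = -1.4040 + -0.4960i → escape time 3
(row=3, col=2): c = -1.1880 + -0.4960i → escape time 5
(row=3, col=3): c = -0.9720 + -0.4960i → escape time 5
(row=3, col=4): c = -0.7560 + -0.4960i → escape time 6
(row=3, col=5): c = -0.5400 + -0.4960i → escape time 7
(row=4, col=0): c = -1.6200 + -0.6180i → escape time 3
(row=4, col=1): c = -1.4040 + -0.6180i → escape time 3
(row=4, col=2): c = -1.1880 + -0.6180i → escape time 3
(row=4, col=3): c = -0.9720 + -0.6180i → escape time 4
(row=4, col=4): c = -0.7560 + -0.6180i → escape time 5
(row=4, col=5): c = -0.5400 + -0.6180i → escape time 7
(row=5, col=0): c = -1.6200 + -0.7400i → escape time 3
(row=5, col=1): c = -1.4040 + -0.7400i → escape time 3
(row=5, col=2): c = -1.1880 + -0.7400i → escape time 3
(row=5, col=3): c = -0.9720 + -0.7400i → escape time 4
(row=5, col=4): c = -0.7560 + -0.7400i → escape time 4
(row=5, col=5): c = -0.5400 + -0.7400i → escape time 6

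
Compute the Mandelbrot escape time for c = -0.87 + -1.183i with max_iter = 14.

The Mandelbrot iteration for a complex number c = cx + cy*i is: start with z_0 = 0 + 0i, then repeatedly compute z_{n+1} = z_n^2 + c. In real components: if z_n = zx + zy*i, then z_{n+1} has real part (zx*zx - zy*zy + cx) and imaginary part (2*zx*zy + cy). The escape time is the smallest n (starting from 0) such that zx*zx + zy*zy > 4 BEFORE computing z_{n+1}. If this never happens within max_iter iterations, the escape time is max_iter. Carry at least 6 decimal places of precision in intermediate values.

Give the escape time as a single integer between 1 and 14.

z_0 = 0 + 0i, c = -0.8700 + -1.1830i
Iter 1: z = -0.8700 + -1.1830i, |z|^2 = 2.1564
Iter 2: z = -1.5126 + 0.8754i, |z|^2 = 3.0543
Iter 3: z = 0.6516 + -3.8313i, |z|^2 = 15.1034
Escaped at iteration 3

Answer: 3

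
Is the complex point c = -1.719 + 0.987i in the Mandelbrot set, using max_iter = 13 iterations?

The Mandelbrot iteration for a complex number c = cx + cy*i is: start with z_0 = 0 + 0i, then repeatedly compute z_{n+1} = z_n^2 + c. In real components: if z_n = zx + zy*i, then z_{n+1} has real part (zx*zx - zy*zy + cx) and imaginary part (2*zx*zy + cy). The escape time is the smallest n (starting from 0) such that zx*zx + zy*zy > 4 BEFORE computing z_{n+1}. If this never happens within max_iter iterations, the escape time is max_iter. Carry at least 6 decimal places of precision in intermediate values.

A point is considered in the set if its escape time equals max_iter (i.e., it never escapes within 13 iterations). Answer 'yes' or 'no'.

Answer: no

Derivation:
z_0 = 0 + 0i, c = -1.7190 + 0.9870i
Iter 1: z = -1.7190 + 0.9870i, |z|^2 = 3.9291
Iter 2: z = 0.2618 + -2.4063i, |z|^2 = 5.8588
Escaped at iteration 2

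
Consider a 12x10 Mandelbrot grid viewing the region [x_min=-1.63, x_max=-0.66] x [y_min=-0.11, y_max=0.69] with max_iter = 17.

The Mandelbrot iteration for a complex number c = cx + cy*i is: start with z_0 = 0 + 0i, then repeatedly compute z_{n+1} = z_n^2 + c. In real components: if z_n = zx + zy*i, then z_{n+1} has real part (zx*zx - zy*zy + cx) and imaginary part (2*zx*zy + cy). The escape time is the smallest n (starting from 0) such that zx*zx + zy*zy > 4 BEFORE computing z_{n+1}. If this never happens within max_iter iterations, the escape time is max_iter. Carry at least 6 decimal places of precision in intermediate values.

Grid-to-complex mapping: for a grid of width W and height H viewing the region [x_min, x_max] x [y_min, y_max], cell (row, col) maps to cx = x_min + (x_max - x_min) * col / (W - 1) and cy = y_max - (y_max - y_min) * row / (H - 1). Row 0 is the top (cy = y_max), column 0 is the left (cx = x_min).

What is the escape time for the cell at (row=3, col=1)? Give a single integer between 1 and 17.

z_0 = 0 + 0i, c = -1.5418 + 0.4233i
Iter 1: z = -1.5418 + 0.4233i, |z|^2 = 2.5564
Iter 2: z = 0.6562 + -0.8821i, |z|^2 = 1.2086
Iter 3: z = -1.8893 + -0.7343i, |z|^2 = 4.1086
Escaped at iteration 3

Answer: 3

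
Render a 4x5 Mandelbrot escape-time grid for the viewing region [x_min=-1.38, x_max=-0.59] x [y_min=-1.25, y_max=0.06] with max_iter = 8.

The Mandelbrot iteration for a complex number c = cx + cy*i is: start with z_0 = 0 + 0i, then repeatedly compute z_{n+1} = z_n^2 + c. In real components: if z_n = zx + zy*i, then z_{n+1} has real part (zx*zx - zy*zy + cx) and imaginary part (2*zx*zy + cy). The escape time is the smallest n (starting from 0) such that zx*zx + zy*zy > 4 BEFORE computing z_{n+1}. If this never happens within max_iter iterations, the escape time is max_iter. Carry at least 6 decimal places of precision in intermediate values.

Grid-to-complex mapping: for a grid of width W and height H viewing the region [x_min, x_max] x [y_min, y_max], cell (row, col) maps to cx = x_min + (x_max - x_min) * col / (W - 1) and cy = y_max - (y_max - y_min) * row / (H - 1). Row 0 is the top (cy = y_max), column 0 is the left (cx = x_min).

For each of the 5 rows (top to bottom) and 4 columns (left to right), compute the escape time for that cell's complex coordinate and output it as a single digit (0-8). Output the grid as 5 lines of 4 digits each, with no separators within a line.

(row=0, col=0): c = -1.3800 + 0.0600i → escape time 8
(row=0, col=1): c = -1.1167 + 0.0600i → escape time 8
(row=0, col=2): c = -0.8533 + 0.0600i → escape time 8
(row=0, col=3): c = -0.5900 + 0.0600i → escape time 8
(row=1, col=0): c = -1.3800 + -0.2675i → escape time 6
(row=1, col=1): c = -1.1167 + -0.2675i → escape time 8
(row=1, col=2): c = -0.8533 + -0.2675i → escape time 8
(row=1, col=3): c = -0.5900 + -0.2675i → escape time 8
(row=2, col=0): c = -1.3800 + -0.5950i → escape time 3
(row=2, col=1): c = -1.1167 + -0.5950i → escape time 4
(row=2, col=2): c = -0.8533 + -0.5950i → escape time 5
(row=2, col=3): c = -0.5900 + -0.5950i → escape time 8
(row=3, col=0): c = -1.3800 + -0.9225i → escape time 3
(row=3, col=1): c = -1.1167 + -0.9225i → escape time 3
(row=3, col=2): c = -0.8533 + -0.9225i → escape time 3
(row=3, col=3): c = -0.5900 + -0.9225i → escape time 4
(row=4, col=0): c = -1.3800 + -1.2500i → escape time 2
(row=4, col=1): c = -1.1167 + -1.2500i → escape time 2
(row=4, col=2): c = -0.8533 + -1.2500i → escape time 3
(row=4, col=3): c = -0.5900 + -1.2500i → escape time 3

Answer: 8888
6888
3458
3334
2233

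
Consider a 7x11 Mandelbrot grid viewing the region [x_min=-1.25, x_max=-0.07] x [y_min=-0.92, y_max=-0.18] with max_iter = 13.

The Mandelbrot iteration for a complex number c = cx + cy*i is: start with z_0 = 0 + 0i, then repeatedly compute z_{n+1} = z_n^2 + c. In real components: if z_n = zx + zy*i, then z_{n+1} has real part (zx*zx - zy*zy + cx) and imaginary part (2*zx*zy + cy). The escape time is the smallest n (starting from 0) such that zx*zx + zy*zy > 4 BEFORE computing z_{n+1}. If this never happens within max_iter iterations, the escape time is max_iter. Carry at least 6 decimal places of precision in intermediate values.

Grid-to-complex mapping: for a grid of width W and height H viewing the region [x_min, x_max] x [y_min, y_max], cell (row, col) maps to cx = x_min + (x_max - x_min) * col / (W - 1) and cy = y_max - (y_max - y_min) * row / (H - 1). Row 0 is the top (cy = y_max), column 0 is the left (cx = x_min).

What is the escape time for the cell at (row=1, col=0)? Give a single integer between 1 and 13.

Answer: 9

Derivation:
z_0 = 0 + 0i, c = -1.2500 + -0.2540i
Iter 1: z = -1.2500 + -0.2540i, |z|^2 = 1.6270
Iter 2: z = 0.2480 + 0.3810i, |z|^2 = 0.2067
Iter 3: z = -1.3337 + -0.0650i, |z|^2 = 1.7829
Iter 4: z = 0.5244 + -0.0805i, |z|^2 = 0.2815
Iter 5: z = -0.9815 + -0.3385i, |z|^2 = 1.0778
Iter 6: z = -0.4013 + 0.4104i, |z|^2 = 0.3294
Iter 7: z = -1.2574 + -0.5834i, |z|^2 = 1.9213
Iter 8: z = -0.0094 + 1.2130i, |z|^2 = 1.4715
Iter 9: z = -2.7213 + -0.2767i, |z|^2 = 7.4819
Escaped at iteration 9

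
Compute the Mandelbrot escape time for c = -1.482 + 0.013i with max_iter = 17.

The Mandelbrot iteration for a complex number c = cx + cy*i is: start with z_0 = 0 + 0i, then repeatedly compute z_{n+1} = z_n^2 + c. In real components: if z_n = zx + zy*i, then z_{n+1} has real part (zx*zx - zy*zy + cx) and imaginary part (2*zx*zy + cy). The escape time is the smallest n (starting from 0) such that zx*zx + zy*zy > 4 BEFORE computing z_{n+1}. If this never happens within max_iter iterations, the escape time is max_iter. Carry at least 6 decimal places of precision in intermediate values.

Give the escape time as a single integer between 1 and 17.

z_0 = 0 + 0i, c = -1.4820 + 0.0130i
Iter 1: z = -1.4820 + 0.0130i, |z|^2 = 2.1965
Iter 2: z = 0.7142 + -0.0255i, |z|^2 = 0.5107
Iter 3: z = -0.9726 + -0.0235i, |z|^2 = 0.9466
Iter 4: z = -0.5365 + 0.0587i, |z|^2 = 0.2913
Iter 5: z = -1.1976 + -0.0499i, |z|^2 = 1.4367
Iter 6: z = -0.0503 + 0.1326i, |z|^2 = 0.0201
Iter 7: z = -1.4971 + -0.0003i, |z|^2 = 2.2412
Iter 8: z = 0.7592 + 0.0140i, |z|^2 = 0.5765
Iter 9: z = -0.9059 + 0.0343i, |z|^2 = 0.8218
Iter 10: z = -0.6626 + -0.0491i, |z|^2 = 0.4414
Iter 11: z = -1.0454 + 0.0781i, |z|^2 = 1.0990
Iter 12: z = -0.3953 + -0.1503i, |z|^2 = 0.1788
Iter 13: z = -1.3484 + 0.1318i, |z|^2 = 1.8355
Iter 14: z = 0.3187 + -0.3426i, |z|^2 = 0.2189
Iter 15: z = -1.4978 + -0.2054i, |z|^2 = 2.2854
Iter 16: z = 0.7191 + 0.6282i, |z|^2 = 0.9117

Answer: 17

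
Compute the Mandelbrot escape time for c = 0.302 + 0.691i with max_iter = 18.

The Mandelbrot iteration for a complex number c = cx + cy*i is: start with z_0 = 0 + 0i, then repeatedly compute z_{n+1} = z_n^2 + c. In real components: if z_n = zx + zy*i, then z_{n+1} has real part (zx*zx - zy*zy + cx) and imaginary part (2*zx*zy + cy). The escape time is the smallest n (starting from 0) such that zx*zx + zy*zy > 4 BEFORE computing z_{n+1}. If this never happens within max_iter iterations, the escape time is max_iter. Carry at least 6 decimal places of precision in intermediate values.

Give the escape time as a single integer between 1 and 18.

Answer: 7

Derivation:
z_0 = 0 + 0i, c = 0.3020 + 0.6910i
Iter 1: z = 0.3020 + 0.6910i, |z|^2 = 0.5687
Iter 2: z = -0.0843 + 1.1084i, |z|^2 = 1.2356
Iter 3: z = -0.9194 + 0.5042i, |z|^2 = 1.0994
Iter 4: z = 0.8930 + -0.2361i, |z|^2 = 0.8532
Iter 5: z = 1.0438 + 0.2694i, |z|^2 = 1.1621
Iter 6: z = 1.3189 + 1.2534i, |z|^2 = 3.3105
Iter 7: z = 0.4707 + 3.9972i, |z|^2 = 16.1995
Escaped at iteration 7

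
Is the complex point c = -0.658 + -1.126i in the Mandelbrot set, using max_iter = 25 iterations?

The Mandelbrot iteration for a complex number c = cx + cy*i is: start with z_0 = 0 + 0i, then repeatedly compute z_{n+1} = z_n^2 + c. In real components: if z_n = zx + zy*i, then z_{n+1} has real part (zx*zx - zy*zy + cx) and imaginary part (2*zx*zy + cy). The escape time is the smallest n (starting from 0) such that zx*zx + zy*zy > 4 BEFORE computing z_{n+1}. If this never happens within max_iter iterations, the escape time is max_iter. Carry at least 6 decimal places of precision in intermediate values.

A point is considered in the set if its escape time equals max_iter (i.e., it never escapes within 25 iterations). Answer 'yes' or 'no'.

z_0 = 0 + 0i, c = -0.6580 + -1.1260i
Iter 1: z = -0.6580 + -1.1260i, |z|^2 = 1.7008
Iter 2: z = -1.4929 + 0.3558i, |z|^2 = 2.3554
Iter 3: z = 1.4442 + -2.1884i, |z|^2 = 6.8748
Escaped at iteration 3

Answer: no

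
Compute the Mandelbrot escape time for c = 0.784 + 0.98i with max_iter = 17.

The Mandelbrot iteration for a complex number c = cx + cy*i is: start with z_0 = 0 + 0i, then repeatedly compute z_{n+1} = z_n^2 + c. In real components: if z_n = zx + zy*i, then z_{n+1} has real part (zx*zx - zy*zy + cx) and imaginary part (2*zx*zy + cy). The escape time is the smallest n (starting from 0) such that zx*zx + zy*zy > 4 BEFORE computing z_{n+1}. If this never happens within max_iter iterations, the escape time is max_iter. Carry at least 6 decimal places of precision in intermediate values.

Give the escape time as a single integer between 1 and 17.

Answer: 2

Derivation:
z_0 = 0 + 0i, c = 0.7840 + 0.9800i
Iter 1: z = 0.7840 + 0.9800i, |z|^2 = 1.5751
Iter 2: z = 0.4383 + 2.5166i, |z|^2 = 6.5255
Escaped at iteration 2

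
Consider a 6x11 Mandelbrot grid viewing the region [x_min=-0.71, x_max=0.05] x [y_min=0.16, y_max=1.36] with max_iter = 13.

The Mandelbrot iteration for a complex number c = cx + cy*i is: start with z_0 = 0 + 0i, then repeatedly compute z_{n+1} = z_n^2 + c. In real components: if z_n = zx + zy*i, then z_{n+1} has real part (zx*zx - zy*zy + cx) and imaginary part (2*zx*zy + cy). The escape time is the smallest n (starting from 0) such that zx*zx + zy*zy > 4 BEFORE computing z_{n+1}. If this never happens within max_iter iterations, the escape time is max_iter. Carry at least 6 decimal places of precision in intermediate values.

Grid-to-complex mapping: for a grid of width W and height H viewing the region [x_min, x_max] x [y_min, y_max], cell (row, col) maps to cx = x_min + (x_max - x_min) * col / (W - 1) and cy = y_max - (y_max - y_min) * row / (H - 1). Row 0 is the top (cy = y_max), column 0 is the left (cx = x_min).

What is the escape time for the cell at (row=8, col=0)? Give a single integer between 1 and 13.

z_0 = 0 + 0i, c = -0.7100 + 0.4000i
Iter 1: z = -0.7100 + 0.4000i, |z|^2 = 0.6641
Iter 2: z = -0.3659 + -0.1680i, |z|^2 = 0.1621
Iter 3: z = -0.6043 + 0.5229i, |z|^2 = 0.6387
Iter 4: z = -0.6182 + -0.2321i, |z|^2 = 0.4361
Iter 5: z = -0.3816 + 0.6870i, |z|^2 = 0.6175
Iter 6: z = -1.0363 + -0.1243i, |z|^2 = 1.0893
Iter 7: z = 0.3484 + 0.6577i, |z|^2 = 0.5539
Iter 8: z = -1.0212 + 0.8582i, |z|^2 = 1.7794
Iter 9: z = -0.4038 + -1.3528i, |z|^2 = 1.9931
Iter 10: z = -2.3771 + 1.4924i, |z|^2 = 7.8778
Escaped at iteration 10

Answer: 10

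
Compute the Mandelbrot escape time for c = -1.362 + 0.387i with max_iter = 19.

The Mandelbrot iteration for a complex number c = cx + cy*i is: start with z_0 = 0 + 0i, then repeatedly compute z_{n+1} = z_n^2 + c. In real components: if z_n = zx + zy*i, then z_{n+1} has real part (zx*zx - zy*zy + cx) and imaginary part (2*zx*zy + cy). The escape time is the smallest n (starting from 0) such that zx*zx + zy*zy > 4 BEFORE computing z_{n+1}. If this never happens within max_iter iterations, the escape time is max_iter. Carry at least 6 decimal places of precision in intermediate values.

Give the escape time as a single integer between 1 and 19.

Answer: 5

Derivation:
z_0 = 0 + 0i, c = -1.3620 + 0.3870i
Iter 1: z = -1.3620 + 0.3870i, |z|^2 = 2.0048
Iter 2: z = 0.3433 + -0.6672i, |z|^2 = 0.5630
Iter 3: z = -1.6893 + -0.0711i, |z|^2 = 2.8588
Iter 4: z = 1.4867 + 0.6271i, |z|^2 = 2.6035
Iter 5: z = 0.4550 + 2.2515i, |z|^2 = 5.2765
Escaped at iteration 5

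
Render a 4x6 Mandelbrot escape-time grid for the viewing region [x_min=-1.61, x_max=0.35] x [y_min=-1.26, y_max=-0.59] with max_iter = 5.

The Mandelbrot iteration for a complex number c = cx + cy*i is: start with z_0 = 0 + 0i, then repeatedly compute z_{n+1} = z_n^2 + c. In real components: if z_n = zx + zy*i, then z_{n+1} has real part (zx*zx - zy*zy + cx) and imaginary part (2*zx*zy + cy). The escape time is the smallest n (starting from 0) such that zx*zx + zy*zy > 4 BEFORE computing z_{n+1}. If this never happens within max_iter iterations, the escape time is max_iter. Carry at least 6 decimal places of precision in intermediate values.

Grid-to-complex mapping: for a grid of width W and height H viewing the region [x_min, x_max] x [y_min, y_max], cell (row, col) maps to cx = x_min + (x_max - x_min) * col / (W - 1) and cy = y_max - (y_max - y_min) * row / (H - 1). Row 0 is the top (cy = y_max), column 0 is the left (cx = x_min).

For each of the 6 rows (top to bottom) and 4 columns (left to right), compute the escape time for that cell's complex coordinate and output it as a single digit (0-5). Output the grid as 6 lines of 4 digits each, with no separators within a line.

Answer: 3555
3455
3354
2353
2342
1332

Derivation:
(row=0, col=0): c = -1.6100 + -0.5900i → escape time 3
(row=0, col=1): c = -0.9567 + -0.5900i → escape time 5
(row=0, col=2): c = -0.3033 + -0.5900i → escape time 5
(row=0, col=3): c = 0.3500 + -0.5900i → escape time 5
(row=1, col=0): c = -1.6100 + -0.7240i → escape time 3
(row=1, col=1): c = -0.9567 + -0.7240i → escape time 4
(row=1, col=2): c = -0.3033 + -0.7240i → escape time 5
(row=1, col=3): c = 0.3500 + -0.7240i → escape time 5
(row=2, col=0): c = -1.6100 + -0.8580i → escape time 3
(row=2, col=1): c = -0.9567 + -0.8580i → escape time 3
(row=2, col=2): c = -0.3033 + -0.8580i → escape time 5
(row=2, col=3): c = 0.3500 + -0.8580i → escape time 4
(row=3, col=0): c = -1.6100 + -0.9920i → escape time 2
(row=3, col=1): c = -0.9567 + -0.9920i → escape time 3
(row=3, col=2): c = -0.3033 + -0.9920i → escape time 5
(row=3, col=3): c = 0.3500 + -0.9920i → escape time 3
(row=4, col=0): c = -1.6100 + -1.1260i → escape time 2
(row=4, col=1): c = -0.9567 + -1.1260i → escape time 3
(row=4, col=2): c = -0.3033 + -1.1260i → escape time 4
(row=4, col=3): c = 0.3500 + -1.1260i → escape time 2
(row=5, col=0): c = -1.6100 + -1.2600i → escape time 1
(row=5, col=1): c = -0.9567 + -1.2600i → escape time 3
(row=5, col=2): c = -0.3033 + -1.2600i → escape time 3
(row=5, col=3): c = 0.3500 + -1.2600i → escape time 2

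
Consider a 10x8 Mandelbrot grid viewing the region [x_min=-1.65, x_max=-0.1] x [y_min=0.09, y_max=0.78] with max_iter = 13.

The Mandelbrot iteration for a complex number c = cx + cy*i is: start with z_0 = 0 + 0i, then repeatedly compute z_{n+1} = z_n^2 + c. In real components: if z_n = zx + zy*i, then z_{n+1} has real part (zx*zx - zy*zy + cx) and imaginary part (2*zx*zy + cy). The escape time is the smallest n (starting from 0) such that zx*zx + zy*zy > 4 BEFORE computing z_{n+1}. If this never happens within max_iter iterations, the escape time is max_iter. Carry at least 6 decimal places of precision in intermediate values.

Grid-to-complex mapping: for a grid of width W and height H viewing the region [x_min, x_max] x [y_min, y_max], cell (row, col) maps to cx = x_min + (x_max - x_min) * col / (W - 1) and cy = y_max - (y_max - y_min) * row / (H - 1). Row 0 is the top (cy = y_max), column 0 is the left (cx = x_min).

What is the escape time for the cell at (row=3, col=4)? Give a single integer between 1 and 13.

Answer: 5

Derivation:
z_0 = 0 + 0i, c = -0.9611 + 0.4843i
Iter 1: z = -0.9611 + 0.4843i, |z|^2 = 1.1583
Iter 2: z = -0.2719 + -0.4466i, |z|^2 = 0.2734
Iter 3: z = -1.0866 + 0.7272i, |z|^2 = 1.7096
Iter 4: z = -0.3091 + -1.0961i, |z|^2 = 1.2969
Iter 5: z = -2.0669 + 1.1618i, |z|^2 = 5.6220
Escaped at iteration 5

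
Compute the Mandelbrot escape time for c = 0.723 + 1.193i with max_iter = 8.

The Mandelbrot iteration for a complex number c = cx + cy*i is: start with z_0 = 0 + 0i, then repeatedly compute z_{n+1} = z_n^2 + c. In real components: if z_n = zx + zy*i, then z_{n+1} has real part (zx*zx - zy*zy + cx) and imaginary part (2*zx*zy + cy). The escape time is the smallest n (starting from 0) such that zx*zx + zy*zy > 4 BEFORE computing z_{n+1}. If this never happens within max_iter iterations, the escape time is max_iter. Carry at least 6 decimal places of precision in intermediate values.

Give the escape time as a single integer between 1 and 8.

z_0 = 0 + 0i, c = 0.7230 + 1.1930i
Iter 1: z = 0.7230 + 1.1930i, |z|^2 = 1.9460
Iter 2: z = -0.1775 + 2.9181i, |z|^2 = 8.5467
Escaped at iteration 2

Answer: 2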